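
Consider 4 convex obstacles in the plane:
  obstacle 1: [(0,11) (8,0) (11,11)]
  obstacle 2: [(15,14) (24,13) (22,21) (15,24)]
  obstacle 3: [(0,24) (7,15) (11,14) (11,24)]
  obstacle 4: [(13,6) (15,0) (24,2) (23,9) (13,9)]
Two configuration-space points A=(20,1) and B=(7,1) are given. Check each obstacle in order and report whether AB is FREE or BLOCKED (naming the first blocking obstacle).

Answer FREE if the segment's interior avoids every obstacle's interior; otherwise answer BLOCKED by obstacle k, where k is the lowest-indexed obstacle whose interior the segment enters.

Obstacle 1 [(0,11) (8,0) (11,11)]:
  edge (0,11)–(8,0): crosses AB
  edge (8,0)–(11,11): crosses AB
  edge (11,11)–(0,11): clear
  → BLOCKED
Obstacle 2 [(15,14) (24,13) (22,21) (15,24)]:
  edge (15,14)–(24,13): clear
  edge (24,13)–(22,21): clear
  edge (22,21)–(15,24): clear
  edge (15,24)–(15,14): clear
  midpoint (27/2,1) outside
  → clear
Obstacle 3 [(0,24) (7,15) (11,14) (11,24)]:
  edge (0,24)–(7,15): clear
  edge (7,15)–(11,14): clear
  edge (11,14)–(11,24): clear
  edge (11,24)–(0,24): clear
  midpoint (27/2,1) outside
  → clear
Obstacle 4 [(13,6) (15,0) (24,2) (23,9) (13,9)]:
  edge (13,6)–(15,0): crosses AB
  edge (15,0)–(24,2): crosses AB
  edge (24,2)–(23,9): clear
  edge (23,9)–(13,9): clear
  edge (13,9)–(13,6): clear
  → BLOCKED

BLOCKED by obstacle 1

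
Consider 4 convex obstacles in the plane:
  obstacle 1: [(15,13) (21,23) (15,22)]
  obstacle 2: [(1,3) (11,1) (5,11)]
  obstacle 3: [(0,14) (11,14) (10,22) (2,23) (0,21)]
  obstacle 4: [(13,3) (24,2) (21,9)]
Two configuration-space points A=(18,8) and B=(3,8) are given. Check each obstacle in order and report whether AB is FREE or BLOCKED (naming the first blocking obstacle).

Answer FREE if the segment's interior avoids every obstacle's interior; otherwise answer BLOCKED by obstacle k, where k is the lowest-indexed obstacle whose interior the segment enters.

Obstacle 1 [(15,13) (21,23) (15,22)]:
  edge (15,13)–(21,23): clear
  edge (21,23)–(15,22): clear
  edge (15,22)–(15,13): clear
  midpoint (21/2,8) outside
  → clear
Obstacle 2 [(1,3) (11,1) (5,11)]:
  edge (1,3)–(11,1): clear
  edge (11,1)–(5,11): crosses AB
  edge (5,11)–(1,3): crosses AB
  → BLOCKED
Obstacle 3 [(0,14) (11,14) (10,22) (2,23) (0,21)]:
  edge (0,14)–(11,14): clear
  edge (11,14)–(10,22): clear
  edge (10,22)–(2,23): clear
  edge (2,23)–(0,21): clear
  edge (0,21)–(0,14): clear
  midpoint (21/2,8) outside
  → clear
Obstacle 4 [(13,3) (24,2) (21,9)]:
  edge (13,3)–(24,2): clear
  edge (24,2)–(21,9): clear
  edge (21,9)–(13,3): clear
  midpoint (21/2,8) outside
  → clear

BLOCKED by obstacle 2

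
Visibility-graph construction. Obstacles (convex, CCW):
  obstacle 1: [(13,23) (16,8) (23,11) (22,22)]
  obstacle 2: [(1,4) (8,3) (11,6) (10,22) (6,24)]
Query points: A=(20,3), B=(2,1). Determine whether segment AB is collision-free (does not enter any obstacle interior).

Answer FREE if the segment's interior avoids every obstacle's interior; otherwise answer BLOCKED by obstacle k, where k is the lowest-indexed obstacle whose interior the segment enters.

Obstacle 1 [(13,23) (16,8) (23,11) (22,22)]:
  edge (13,23)–(16,8): clear
  edge (16,8)–(23,11): clear
  edge (23,11)–(22,22): clear
  edge (22,22)–(13,23): clear
  midpoint (11,2) outside
  → clear
Obstacle 2 [(1,4) (8,3) (11,6) (10,22) (6,24)]:
  edge (1,4)–(8,3): clear
  edge (8,3)–(11,6): clear
  edge (11,6)–(10,22): clear
  edge (10,22)–(6,24): clear
  edge (6,24)–(1,4): clear
  midpoint (11,2) outside
  → clear

FREE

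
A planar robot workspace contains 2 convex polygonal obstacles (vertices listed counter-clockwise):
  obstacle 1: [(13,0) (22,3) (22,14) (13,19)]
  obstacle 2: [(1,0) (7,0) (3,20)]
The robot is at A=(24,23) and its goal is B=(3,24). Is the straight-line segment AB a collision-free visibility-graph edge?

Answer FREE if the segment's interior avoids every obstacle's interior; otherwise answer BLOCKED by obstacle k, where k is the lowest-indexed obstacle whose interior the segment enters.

Obstacle 1 [(13,0) (22,3) (22,14) (13,19)]:
  edge (13,0)–(22,3): clear
  edge (22,3)–(22,14): clear
  edge (22,14)–(13,19): clear
  edge (13,19)–(13,0): clear
  midpoint (27/2,47/2) outside
  → clear
Obstacle 2 [(1,0) (7,0) (3,20)]:
  edge (1,0)–(7,0): clear
  edge (7,0)–(3,20): clear
  edge (3,20)–(1,0): clear
  midpoint (27/2,47/2) outside
  → clear

FREE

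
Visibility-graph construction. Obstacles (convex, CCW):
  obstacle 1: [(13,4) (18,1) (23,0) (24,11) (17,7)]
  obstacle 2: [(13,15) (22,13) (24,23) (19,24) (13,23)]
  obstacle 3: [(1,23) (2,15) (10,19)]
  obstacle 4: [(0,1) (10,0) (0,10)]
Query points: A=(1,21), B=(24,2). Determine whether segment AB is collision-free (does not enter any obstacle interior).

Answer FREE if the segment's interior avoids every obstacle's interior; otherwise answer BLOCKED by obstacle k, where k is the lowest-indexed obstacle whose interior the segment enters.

Obstacle 1 [(13,4) (18,1) (23,0) (24,11) (17,7)]:
  edge (13,4)–(18,1): clear
  edge (18,1)–(23,0): clear
  edge (23,0)–(24,11): crosses AB
  edge (24,11)–(17,7): crosses AB
  edge (17,7)–(13,4): clear
  → BLOCKED
Obstacle 2 [(13,15) (22,13) (24,23) (19,24) (13,23)]:
  edge (13,15)–(22,13): clear
  edge (22,13)–(24,23): clear
  edge (24,23)–(19,24): clear
  edge (19,24)–(13,23): clear
  edge (13,23)–(13,15): clear
  midpoint (25/2,23/2) outside
  → clear
Obstacle 3 [(1,23) (2,15) (10,19)]:
  edge (1,23)–(2,15): crosses AB
  edge (2,15)–(10,19): crosses AB
  edge (10,19)–(1,23): clear
  → BLOCKED
Obstacle 4 [(0,1) (10,0) (0,10)]:
  edge (0,1)–(10,0): clear
  edge (10,0)–(0,10): clear
  edge (0,10)–(0,1): clear
  midpoint (25/2,23/2) outside
  → clear

BLOCKED by obstacle 1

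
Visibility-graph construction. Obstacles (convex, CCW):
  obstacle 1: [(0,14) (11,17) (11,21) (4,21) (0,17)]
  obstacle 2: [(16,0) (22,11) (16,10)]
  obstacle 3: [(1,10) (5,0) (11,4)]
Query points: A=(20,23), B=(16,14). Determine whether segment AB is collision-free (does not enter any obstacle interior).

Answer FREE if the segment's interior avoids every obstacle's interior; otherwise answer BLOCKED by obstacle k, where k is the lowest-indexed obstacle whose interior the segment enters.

FREE

Obstacle 1 [(0,14) (11,17) (11,21) (4,21) (0,17)]:
  edge (0,14)–(11,17): clear
  edge (11,17)–(11,21): clear
  edge (11,21)–(4,21): clear
  edge (4,21)–(0,17): clear
  edge (0,17)–(0,14): clear
  midpoint (18,37/2) outside
  → clear
Obstacle 2 [(16,0) (22,11) (16,10)]:
  edge (16,0)–(22,11): clear
  edge (22,11)–(16,10): clear
  edge (16,10)–(16,0): clear
  midpoint (18,37/2) outside
  → clear
Obstacle 3 [(1,10) (5,0) (11,4)]:
  edge (1,10)–(5,0): clear
  edge (5,0)–(11,4): clear
  edge (11,4)–(1,10): clear
  midpoint (18,37/2) outside
  → clear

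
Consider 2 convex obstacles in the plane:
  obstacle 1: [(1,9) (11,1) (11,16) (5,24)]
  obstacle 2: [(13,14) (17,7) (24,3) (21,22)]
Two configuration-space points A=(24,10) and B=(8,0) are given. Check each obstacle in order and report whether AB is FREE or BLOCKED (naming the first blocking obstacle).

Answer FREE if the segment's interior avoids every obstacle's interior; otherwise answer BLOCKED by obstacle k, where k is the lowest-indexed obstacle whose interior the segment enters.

Obstacle 1 [(1,9) (11,1) (11,16) (5,24)]:
  edge (1,9)–(11,1): crosses AB
  edge (11,1)–(11,16): crosses AB
  edge (11,16)–(5,24): clear
  edge (5,24)–(1,9): clear
  → BLOCKED
Obstacle 2 [(13,14) (17,7) (24,3) (21,22)]:
  edge (13,14)–(17,7): clear
  edge (17,7)–(24,3): crosses AB
  edge (24,3)–(21,22): crosses AB
  edge (21,22)–(13,14): clear
  → BLOCKED

BLOCKED by obstacle 1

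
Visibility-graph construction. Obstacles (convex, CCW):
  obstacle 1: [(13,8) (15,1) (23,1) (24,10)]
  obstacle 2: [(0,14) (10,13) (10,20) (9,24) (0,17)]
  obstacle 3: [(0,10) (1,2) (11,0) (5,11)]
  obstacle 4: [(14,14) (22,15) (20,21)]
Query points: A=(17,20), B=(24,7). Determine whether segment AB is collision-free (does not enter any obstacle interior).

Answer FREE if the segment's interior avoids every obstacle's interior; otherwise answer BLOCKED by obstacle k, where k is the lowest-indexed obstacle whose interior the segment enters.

Obstacle 1 [(13,8) (15,1) (23,1) (24,10)]:
  edge (13,8)–(15,1): clear
  edge (15,1)–(23,1): clear
  edge (23,1)–(24,10): crosses AB
  edge (24,10)–(13,8): crosses AB
  → BLOCKED
Obstacle 2 [(0,14) (10,13) (10,20) (9,24) (0,17)]:
  edge (0,14)–(10,13): clear
  edge (10,13)–(10,20): clear
  edge (10,20)–(9,24): clear
  edge (9,24)–(0,17): clear
  edge (0,17)–(0,14): clear
  midpoint (41/2,27/2) outside
  → clear
Obstacle 3 [(0,10) (1,2) (11,0) (5,11)]:
  edge (0,10)–(1,2): clear
  edge (1,2)–(11,0): clear
  edge (11,0)–(5,11): clear
  edge (5,11)–(0,10): clear
  midpoint (41/2,27/2) outside
  → clear
Obstacle 4 [(14,14) (22,15) (20,21)]:
  edge (14,14)–(22,15): crosses AB
  edge (22,15)–(20,21): clear
  edge (20,21)–(14,14): crosses AB
  → BLOCKED

BLOCKED by obstacle 1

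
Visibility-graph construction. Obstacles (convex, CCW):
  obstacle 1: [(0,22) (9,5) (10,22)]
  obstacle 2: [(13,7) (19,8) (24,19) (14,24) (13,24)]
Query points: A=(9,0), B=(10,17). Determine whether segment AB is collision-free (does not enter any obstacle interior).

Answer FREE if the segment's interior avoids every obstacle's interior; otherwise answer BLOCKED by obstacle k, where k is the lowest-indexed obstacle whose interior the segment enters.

FREE

Obstacle 1 [(0,22) (9,5) (10,22)]:
  edge (0,22)–(9,5): clear
  edge (9,5)–(10,22): clear
  edge (10,22)–(0,22): clear
  midpoint (19/2,17/2) outside
  → clear
Obstacle 2 [(13,7) (19,8) (24,19) (14,24) (13,24)]:
  edge (13,7)–(19,8): clear
  edge (19,8)–(24,19): clear
  edge (24,19)–(14,24): clear
  edge (14,24)–(13,24): clear
  edge (13,24)–(13,7): clear
  midpoint (19/2,17/2) outside
  → clear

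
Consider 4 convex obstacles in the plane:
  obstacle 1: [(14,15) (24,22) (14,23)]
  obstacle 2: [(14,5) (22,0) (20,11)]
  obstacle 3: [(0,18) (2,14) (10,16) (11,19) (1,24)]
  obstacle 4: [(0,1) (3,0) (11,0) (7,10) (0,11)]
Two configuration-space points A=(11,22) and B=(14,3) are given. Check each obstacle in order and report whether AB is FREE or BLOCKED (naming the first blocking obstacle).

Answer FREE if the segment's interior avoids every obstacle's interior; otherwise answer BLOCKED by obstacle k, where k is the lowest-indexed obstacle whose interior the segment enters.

Obstacle 1 [(14,15) (24,22) (14,23)]:
  edge (14,15)–(24,22): clear
  edge (24,22)–(14,23): clear
  edge (14,23)–(14,15): clear
  midpoint (25/2,25/2) outside
  → clear
Obstacle 2 [(14,5) (22,0) (20,11)]:
  edge (14,5)–(22,0): clear
  edge (22,0)–(20,11): clear
  edge (20,11)–(14,5): clear
  midpoint (25/2,25/2) outside
  → clear
Obstacle 3 [(0,18) (2,14) (10,16) (11,19) (1,24)]:
  edge (0,18)–(2,14): clear
  edge (2,14)–(10,16): clear
  edge (10,16)–(11,19): clear
  edge (11,19)–(1,24): clear
  edge (1,24)–(0,18): clear
  midpoint (25/2,25/2) outside
  → clear
Obstacle 4 [(0,1) (3,0) (11,0) (7,10) (0,11)]:
  edge (0,1)–(3,0): clear
  edge (3,0)–(11,0): clear
  edge (11,0)–(7,10): clear
  edge (7,10)–(0,11): clear
  edge (0,11)–(0,1): clear
  midpoint (25/2,25/2) outside
  → clear

FREE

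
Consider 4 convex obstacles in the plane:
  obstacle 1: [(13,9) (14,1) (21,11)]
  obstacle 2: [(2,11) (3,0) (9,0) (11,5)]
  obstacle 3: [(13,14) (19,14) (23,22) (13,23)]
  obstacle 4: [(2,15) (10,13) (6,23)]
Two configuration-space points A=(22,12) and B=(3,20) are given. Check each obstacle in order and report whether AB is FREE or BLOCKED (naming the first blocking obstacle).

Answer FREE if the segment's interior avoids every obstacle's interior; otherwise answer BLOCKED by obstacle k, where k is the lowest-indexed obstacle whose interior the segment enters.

Obstacle 1 [(13,9) (14,1) (21,11)]:
  edge (13,9)–(14,1): clear
  edge (14,1)–(21,11): clear
  edge (21,11)–(13,9): clear
  midpoint (25/2,16) outside
  → clear
Obstacle 2 [(2,11) (3,0) (9,0) (11,5)]:
  edge (2,11)–(3,0): clear
  edge (3,0)–(9,0): clear
  edge (9,0)–(11,5): clear
  edge (11,5)–(2,11): clear
  midpoint (25/2,16) outside
  → clear
Obstacle 3 [(13,14) (19,14) (23,22) (13,23)]:
  edge (13,14)–(19,14): crosses AB
  edge (19,14)–(23,22): clear
  edge (23,22)–(13,23): clear
  edge (13,23)–(13,14): crosses AB
  → BLOCKED
Obstacle 4 [(2,15) (10,13) (6,23)]:
  edge (2,15)–(10,13): clear
  edge (10,13)–(6,23): crosses AB
  edge (6,23)–(2,15): crosses AB
  → BLOCKED

BLOCKED by obstacle 3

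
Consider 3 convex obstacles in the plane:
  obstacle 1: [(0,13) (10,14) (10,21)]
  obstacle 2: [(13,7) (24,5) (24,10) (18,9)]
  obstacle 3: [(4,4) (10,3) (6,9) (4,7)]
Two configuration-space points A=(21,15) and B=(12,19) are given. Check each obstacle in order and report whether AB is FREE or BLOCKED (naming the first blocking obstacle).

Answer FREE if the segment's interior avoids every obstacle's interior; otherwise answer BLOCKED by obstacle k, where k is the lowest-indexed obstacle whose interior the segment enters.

Obstacle 1 [(0,13) (10,14) (10,21)]:
  edge (0,13)–(10,14): clear
  edge (10,14)–(10,21): clear
  edge (10,21)–(0,13): clear
  midpoint (33/2,17) outside
  → clear
Obstacle 2 [(13,7) (24,5) (24,10) (18,9)]:
  edge (13,7)–(24,5): clear
  edge (24,5)–(24,10): clear
  edge (24,10)–(18,9): clear
  edge (18,9)–(13,7): clear
  midpoint (33/2,17) outside
  → clear
Obstacle 3 [(4,4) (10,3) (6,9) (4,7)]:
  edge (4,4)–(10,3): clear
  edge (10,3)–(6,9): clear
  edge (6,9)–(4,7): clear
  edge (4,7)–(4,4): clear
  midpoint (33/2,17) outside
  → clear

FREE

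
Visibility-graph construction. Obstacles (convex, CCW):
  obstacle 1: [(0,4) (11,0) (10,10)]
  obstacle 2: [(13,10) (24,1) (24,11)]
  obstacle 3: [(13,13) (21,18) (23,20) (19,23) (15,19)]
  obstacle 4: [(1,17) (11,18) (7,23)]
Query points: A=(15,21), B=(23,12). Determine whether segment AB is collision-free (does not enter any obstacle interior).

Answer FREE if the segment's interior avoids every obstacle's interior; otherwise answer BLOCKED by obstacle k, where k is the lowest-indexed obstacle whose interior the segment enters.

Obstacle 1 [(0,4) (11,0) (10,10)]:
  edge (0,4)–(11,0): clear
  edge (11,0)–(10,10): clear
  edge (10,10)–(0,4): clear
  midpoint (19,33/2) outside
  → clear
Obstacle 2 [(13,10) (24,1) (24,11)]:
  edge (13,10)–(24,1): clear
  edge (24,1)–(24,11): clear
  edge (24,11)–(13,10): clear
  midpoint (19,33/2) outside
  → clear
Obstacle 3 [(13,13) (21,18) (23,20) (19,23) (15,19)]:
  edge (13,13)–(21,18): crosses AB
  edge (21,18)–(23,20): clear
  edge (23,20)–(19,23): clear
  edge (19,23)–(15,19): crosses AB
  edge (15,19)–(13,13): clear
  → BLOCKED
Obstacle 4 [(1,17) (11,18) (7,23)]:
  edge (1,17)–(11,18): clear
  edge (11,18)–(7,23): clear
  edge (7,23)–(1,17): clear
  midpoint (19,33/2) outside
  → clear

BLOCKED by obstacle 3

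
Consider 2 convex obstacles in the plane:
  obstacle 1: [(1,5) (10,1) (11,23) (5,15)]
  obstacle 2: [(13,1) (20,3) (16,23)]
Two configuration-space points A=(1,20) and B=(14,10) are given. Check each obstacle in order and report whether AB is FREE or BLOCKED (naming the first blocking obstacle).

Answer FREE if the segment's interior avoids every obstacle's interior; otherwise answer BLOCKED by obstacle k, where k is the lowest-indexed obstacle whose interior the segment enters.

Obstacle 1 [(1,5) (10,1) (11,23) (5,15)]:
  edge (1,5)–(10,1): clear
  edge (10,1)–(11,23): crosses AB
  edge (11,23)–(5,15): crosses AB
  edge (5,15)–(1,5): clear
  → BLOCKED
Obstacle 2 [(13,1) (20,3) (16,23)]:
  edge (13,1)–(20,3): clear
  edge (20,3)–(16,23): clear
  edge (16,23)–(13,1): clear
  midpoint (15/2,15) outside
  → clear

BLOCKED by obstacle 1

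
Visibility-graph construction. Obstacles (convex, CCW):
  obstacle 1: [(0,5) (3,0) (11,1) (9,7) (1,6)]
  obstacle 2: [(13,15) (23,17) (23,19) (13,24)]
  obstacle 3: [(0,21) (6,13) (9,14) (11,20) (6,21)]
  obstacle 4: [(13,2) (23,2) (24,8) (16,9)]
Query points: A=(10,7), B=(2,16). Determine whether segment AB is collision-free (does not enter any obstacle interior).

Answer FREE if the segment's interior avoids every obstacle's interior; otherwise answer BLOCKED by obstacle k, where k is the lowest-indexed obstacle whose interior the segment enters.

Obstacle 1 [(0,5) (3,0) (11,1) (9,7) (1,6)]:
  edge (0,5)–(3,0): clear
  edge (3,0)–(11,1): clear
  edge (11,1)–(9,7): clear
  edge (9,7)–(1,6): clear
  edge (1,6)–(0,5): clear
  midpoint (6,23/2) outside
  → clear
Obstacle 2 [(13,15) (23,17) (23,19) (13,24)]:
  edge (13,15)–(23,17): clear
  edge (23,17)–(23,19): clear
  edge (23,19)–(13,24): clear
  edge (13,24)–(13,15): clear
  midpoint (6,23/2) outside
  → clear
Obstacle 3 [(0,21) (6,13) (9,14) (11,20) (6,21)]:
  edge (0,21)–(6,13): clear
  edge (6,13)–(9,14): clear
  edge (9,14)–(11,20): clear
  edge (11,20)–(6,21): clear
  edge (6,21)–(0,21): clear
  midpoint (6,23/2) outside
  → clear
Obstacle 4 [(13,2) (23,2) (24,8) (16,9)]:
  edge (13,2)–(23,2): clear
  edge (23,2)–(24,8): clear
  edge (24,8)–(16,9): clear
  edge (16,9)–(13,2): clear
  midpoint (6,23/2) outside
  → clear

FREE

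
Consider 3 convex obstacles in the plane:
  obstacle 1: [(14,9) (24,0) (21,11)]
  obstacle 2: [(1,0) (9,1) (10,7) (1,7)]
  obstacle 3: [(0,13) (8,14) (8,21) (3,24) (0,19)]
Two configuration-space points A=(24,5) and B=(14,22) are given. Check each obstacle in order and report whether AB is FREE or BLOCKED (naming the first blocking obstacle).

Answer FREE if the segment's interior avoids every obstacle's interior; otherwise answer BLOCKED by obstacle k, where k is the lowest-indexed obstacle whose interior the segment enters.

Obstacle 1 [(14,9) (24,0) (21,11)]:
  edge (14,9)–(24,0): clear
  edge (24,0)–(21,11): crosses AB
  edge (21,11)–(14,9): crosses AB
  → BLOCKED
Obstacle 2 [(1,0) (9,1) (10,7) (1,7)]:
  edge (1,0)–(9,1): clear
  edge (9,1)–(10,7): clear
  edge (10,7)–(1,7): clear
  edge (1,7)–(1,0): clear
  midpoint (19,27/2) outside
  → clear
Obstacle 3 [(0,13) (8,14) (8,21) (3,24) (0,19)]:
  edge (0,13)–(8,14): clear
  edge (8,14)–(8,21): clear
  edge (8,21)–(3,24): clear
  edge (3,24)–(0,19): clear
  edge (0,19)–(0,13): clear
  midpoint (19,27/2) outside
  → clear

BLOCKED by obstacle 1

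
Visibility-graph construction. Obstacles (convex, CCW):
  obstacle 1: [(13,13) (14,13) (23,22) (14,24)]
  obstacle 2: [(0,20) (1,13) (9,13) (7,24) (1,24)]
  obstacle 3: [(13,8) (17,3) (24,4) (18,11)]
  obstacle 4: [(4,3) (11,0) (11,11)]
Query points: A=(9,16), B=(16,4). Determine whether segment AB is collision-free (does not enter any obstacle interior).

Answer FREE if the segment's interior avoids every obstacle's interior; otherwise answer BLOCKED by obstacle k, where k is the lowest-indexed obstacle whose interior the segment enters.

BLOCKED by obstacle 3

Obstacle 1 [(13,13) (14,13) (23,22) (14,24)]:
  edge (13,13)–(14,13): clear
  edge (14,13)–(23,22): clear
  edge (23,22)–(14,24): clear
  edge (14,24)–(13,13): clear
  midpoint (25/2,10) outside
  → clear
Obstacle 2 [(0,20) (1,13) (9,13) (7,24) (1,24)]:
  edge (0,20)–(1,13): clear
  edge (1,13)–(9,13): clear
  edge (9,13)–(7,24): clear
  edge (7,24)–(1,24): clear
  edge (1,24)–(0,20): clear
  midpoint (25/2,10) outside
  → clear
Obstacle 3 [(13,8) (17,3) (24,4) (18,11)]:
  edge (13,8)–(17,3): crosses AB
  edge (17,3)–(24,4): clear
  edge (24,4)–(18,11): clear
  edge (18,11)–(13,8): crosses AB
  → BLOCKED
Obstacle 4 [(4,3) (11,0) (11,11)]:
  edge (4,3)–(11,0): clear
  edge (11,0)–(11,11): clear
  edge (11,11)–(4,3): clear
  midpoint (25/2,10) outside
  → clear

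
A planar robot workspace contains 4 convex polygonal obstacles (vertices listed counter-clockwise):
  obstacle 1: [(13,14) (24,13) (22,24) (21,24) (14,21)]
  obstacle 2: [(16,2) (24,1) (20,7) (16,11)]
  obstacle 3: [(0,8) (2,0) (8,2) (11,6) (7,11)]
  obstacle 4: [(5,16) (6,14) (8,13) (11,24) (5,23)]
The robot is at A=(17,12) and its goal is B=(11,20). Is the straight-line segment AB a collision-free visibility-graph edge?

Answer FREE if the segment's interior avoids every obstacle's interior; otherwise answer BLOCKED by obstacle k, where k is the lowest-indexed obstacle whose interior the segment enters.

BLOCKED by obstacle 1

Obstacle 1 [(13,14) (24,13) (22,24) (21,24) (14,21)]:
  edge (13,14)–(24,13): crosses AB
  edge (24,13)–(22,24): clear
  edge (22,24)–(21,24): clear
  edge (21,24)–(14,21): clear
  edge (14,21)–(13,14): crosses AB
  → BLOCKED
Obstacle 2 [(16,2) (24,1) (20,7) (16,11)]:
  edge (16,2)–(24,1): clear
  edge (24,1)–(20,7): clear
  edge (20,7)–(16,11): clear
  edge (16,11)–(16,2): clear
  midpoint (14,16) outside
  → clear
Obstacle 3 [(0,8) (2,0) (8,2) (11,6) (7,11)]:
  edge (0,8)–(2,0): clear
  edge (2,0)–(8,2): clear
  edge (8,2)–(11,6): clear
  edge (11,6)–(7,11): clear
  edge (7,11)–(0,8): clear
  midpoint (14,16) outside
  → clear
Obstacle 4 [(5,16) (6,14) (8,13) (11,24) (5,23)]:
  edge (5,16)–(6,14): clear
  edge (6,14)–(8,13): clear
  edge (8,13)–(11,24): clear
  edge (11,24)–(5,23): clear
  edge (5,23)–(5,16): clear
  midpoint (14,16) outside
  → clear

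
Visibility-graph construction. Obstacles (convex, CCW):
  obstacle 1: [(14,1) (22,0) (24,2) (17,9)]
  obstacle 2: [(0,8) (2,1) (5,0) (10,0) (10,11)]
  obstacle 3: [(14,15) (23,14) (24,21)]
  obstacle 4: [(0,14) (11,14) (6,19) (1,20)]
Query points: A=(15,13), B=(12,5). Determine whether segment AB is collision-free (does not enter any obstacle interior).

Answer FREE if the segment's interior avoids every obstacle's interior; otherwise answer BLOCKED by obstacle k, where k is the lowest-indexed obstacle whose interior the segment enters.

FREE

Obstacle 1 [(14,1) (22,0) (24,2) (17,9)]:
  edge (14,1)–(22,0): clear
  edge (22,0)–(24,2): clear
  edge (24,2)–(17,9): clear
  edge (17,9)–(14,1): clear
  midpoint (27/2,9) outside
  → clear
Obstacle 2 [(0,8) (2,1) (5,0) (10,0) (10,11)]:
  edge (0,8)–(2,1): clear
  edge (2,1)–(5,0): clear
  edge (5,0)–(10,0): clear
  edge (10,0)–(10,11): clear
  edge (10,11)–(0,8): clear
  midpoint (27/2,9) outside
  → clear
Obstacle 3 [(14,15) (23,14) (24,21)]:
  edge (14,15)–(23,14): clear
  edge (23,14)–(24,21): clear
  edge (24,21)–(14,15): clear
  midpoint (27/2,9) outside
  → clear
Obstacle 4 [(0,14) (11,14) (6,19) (1,20)]:
  edge (0,14)–(11,14): clear
  edge (11,14)–(6,19): clear
  edge (6,19)–(1,20): clear
  edge (1,20)–(0,14): clear
  midpoint (27/2,9) outside
  → clear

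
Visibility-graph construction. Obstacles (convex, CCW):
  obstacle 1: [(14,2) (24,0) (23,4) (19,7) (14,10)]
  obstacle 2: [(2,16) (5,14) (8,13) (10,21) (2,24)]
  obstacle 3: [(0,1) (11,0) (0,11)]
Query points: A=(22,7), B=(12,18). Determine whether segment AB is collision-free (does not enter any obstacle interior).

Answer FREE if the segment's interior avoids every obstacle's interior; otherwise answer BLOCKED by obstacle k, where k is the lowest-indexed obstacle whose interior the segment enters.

FREE

Obstacle 1 [(14,2) (24,0) (23,4) (19,7) (14,10)]:
  edge (14,2)–(24,0): clear
  edge (24,0)–(23,4): clear
  edge (23,4)–(19,7): clear
  edge (19,7)–(14,10): clear
  edge (14,10)–(14,2): clear
  midpoint (17,25/2) outside
  → clear
Obstacle 2 [(2,16) (5,14) (8,13) (10,21) (2,24)]:
  edge (2,16)–(5,14): clear
  edge (5,14)–(8,13): clear
  edge (8,13)–(10,21): clear
  edge (10,21)–(2,24): clear
  edge (2,24)–(2,16): clear
  midpoint (17,25/2) outside
  → clear
Obstacle 3 [(0,1) (11,0) (0,11)]:
  edge (0,1)–(11,0): clear
  edge (11,0)–(0,11): clear
  edge (0,11)–(0,1): clear
  midpoint (17,25/2) outside
  → clear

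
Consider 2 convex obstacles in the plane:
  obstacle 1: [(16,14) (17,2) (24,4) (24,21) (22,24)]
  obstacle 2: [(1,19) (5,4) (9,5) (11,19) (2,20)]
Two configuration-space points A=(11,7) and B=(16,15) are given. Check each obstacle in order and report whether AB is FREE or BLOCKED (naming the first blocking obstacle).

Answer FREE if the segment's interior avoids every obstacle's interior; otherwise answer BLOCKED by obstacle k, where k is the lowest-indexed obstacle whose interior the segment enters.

Obstacle 1 [(16,14) (17,2) (24,4) (24,21) (22,24)]:
  edge (16,14)–(17,2): clear
  edge (17,2)–(24,4): clear
  edge (24,4)–(24,21): clear
  edge (24,21)–(22,24): clear
  edge (22,24)–(16,14): clear
  midpoint (27/2,11) outside
  → clear
Obstacle 2 [(1,19) (5,4) (9,5) (11,19) (2,20)]:
  edge (1,19)–(5,4): clear
  edge (5,4)–(9,5): clear
  edge (9,5)–(11,19): clear
  edge (11,19)–(2,20): clear
  edge (2,20)–(1,19): clear
  midpoint (27/2,11) outside
  → clear

FREE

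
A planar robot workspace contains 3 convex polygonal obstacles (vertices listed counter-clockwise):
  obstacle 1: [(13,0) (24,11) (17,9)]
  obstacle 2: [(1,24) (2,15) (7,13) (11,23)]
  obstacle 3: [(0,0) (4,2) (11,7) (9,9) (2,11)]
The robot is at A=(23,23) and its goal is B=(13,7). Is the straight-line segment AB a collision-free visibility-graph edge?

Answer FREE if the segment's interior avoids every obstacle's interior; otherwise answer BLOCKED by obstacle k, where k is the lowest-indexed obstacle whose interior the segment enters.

FREE

Obstacle 1 [(13,0) (24,11) (17,9)]:
  edge (13,0)–(24,11): clear
  edge (24,11)–(17,9): clear
  edge (17,9)–(13,0): clear
  midpoint (18,15) outside
  → clear
Obstacle 2 [(1,24) (2,15) (7,13) (11,23)]:
  edge (1,24)–(2,15): clear
  edge (2,15)–(7,13): clear
  edge (7,13)–(11,23): clear
  edge (11,23)–(1,24): clear
  midpoint (18,15) outside
  → clear
Obstacle 3 [(0,0) (4,2) (11,7) (9,9) (2,11)]:
  edge (0,0)–(4,2): clear
  edge (4,2)–(11,7): clear
  edge (11,7)–(9,9): clear
  edge (9,9)–(2,11): clear
  edge (2,11)–(0,0): clear
  midpoint (18,15) outside
  → clear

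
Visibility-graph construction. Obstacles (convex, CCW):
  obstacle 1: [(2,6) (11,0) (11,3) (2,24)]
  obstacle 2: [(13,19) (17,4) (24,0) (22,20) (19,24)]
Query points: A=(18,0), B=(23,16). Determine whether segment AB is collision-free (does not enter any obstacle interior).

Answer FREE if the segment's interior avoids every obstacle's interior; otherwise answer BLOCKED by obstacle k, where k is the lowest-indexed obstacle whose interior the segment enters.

Obstacle 1 [(2,6) (11,0) (11,3) (2,24)]:
  edge (2,6)–(11,0): clear
  edge (11,0)–(11,3): clear
  edge (11,3)–(2,24): clear
  edge (2,24)–(2,6): clear
  midpoint (41/2,8) outside
  → clear
Obstacle 2 [(13,19) (17,4) (24,0) (22,20) (19,24)]:
  edge (13,19)–(17,4): clear
  edge (17,4)–(24,0): crosses AB
  edge (24,0)–(22,20): crosses AB
  edge (22,20)–(19,24): clear
  edge (19,24)–(13,19): clear
  → BLOCKED

BLOCKED by obstacle 2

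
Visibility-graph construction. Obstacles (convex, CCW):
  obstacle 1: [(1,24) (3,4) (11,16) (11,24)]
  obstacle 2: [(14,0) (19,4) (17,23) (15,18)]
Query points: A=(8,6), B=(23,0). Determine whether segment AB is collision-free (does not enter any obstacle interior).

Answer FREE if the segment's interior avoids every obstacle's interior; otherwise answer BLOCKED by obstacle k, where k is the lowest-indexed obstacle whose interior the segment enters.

BLOCKED by obstacle 2

Obstacle 1 [(1,24) (3,4) (11,16) (11,24)]:
  edge (1,24)–(3,4): clear
  edge (3,4)–(11,16): clear
  edge (11,16)–(11,24): clear
  edge (11,24)–(1,24): clear
  midpoint (31/2,3) outside
  → clear
Obstacle 2 [(14,0) (19,4) (17,23) (15,18)]:
  edge (14,0)–(19,4): crosses AB
  edge (19,4)–(17,23): clear
  edge (17,23)–(15,18): clear
  edge (15,18)–(14,0): crosses AB
  → BLOCKED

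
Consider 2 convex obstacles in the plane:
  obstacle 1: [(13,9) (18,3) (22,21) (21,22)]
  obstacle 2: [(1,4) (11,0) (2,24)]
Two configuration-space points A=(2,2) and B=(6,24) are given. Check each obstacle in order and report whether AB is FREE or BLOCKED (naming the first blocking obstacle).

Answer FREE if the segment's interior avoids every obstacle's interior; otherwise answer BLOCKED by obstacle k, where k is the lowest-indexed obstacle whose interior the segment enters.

Obstacle 1 [(13,9) (18,3) (22,21) (21,22)]:
  edge (13,9)–(18,3): clear
  edge (18,3)–(22,21): clear
  edge (22,21)–(21,22): clear
  edge (21,22)–(13,9): clear
  midpoint (4,13) outside
  → clear
Obstacle 2 [(1,4) (11,0) (2,24)]:
  edge (1,4)–(11,0): crosses AB
  edge (11,0)–(2,24): crosses AB
  edge (2,24)–(1,4): clear
  → BLOCKED

BLOCKED by obstacle 2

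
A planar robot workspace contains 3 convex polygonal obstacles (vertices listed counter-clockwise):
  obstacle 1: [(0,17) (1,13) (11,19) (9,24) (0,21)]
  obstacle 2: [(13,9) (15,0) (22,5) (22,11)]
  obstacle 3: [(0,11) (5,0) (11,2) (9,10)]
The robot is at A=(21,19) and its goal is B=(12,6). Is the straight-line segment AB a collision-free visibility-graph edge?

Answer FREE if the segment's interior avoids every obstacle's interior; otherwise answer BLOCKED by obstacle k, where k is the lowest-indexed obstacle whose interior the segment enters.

Obstacle 1 [(0,17) (1,13) (11,19) (9,24) (0,21)]:
  edge (0,17)–(1,13): clear
  edge (1,13)–(11,19): clear
  edge (11,19)–(9,24): clear
  edge (9,24)–(0,21): clear
  edge (0,21)–(0,17): clear
  midpoint (33/2,25/2) outside
  → clear
Obstacle 2 [(13,9) (15,0) (22,5) (22,11)]:
  edge (13,9)–(15,0): crosses AB
  edge (15,0)–(22,5): clear
  edge (22,5)–(22,11): clear
  edge (22,11)–(13,9): crosses AB
  → BLOCKED
Obstacle 3 [(0,11) (5,0) (11,2) (9,10)]:
  edge (0,11)–(5,0): clear
  edge (5,0)–(11,2): clear
  edge (11,2)–(9,10): clear
  edge (9,10)–(0,11): clear
  midpoint (33/2,25/2) outside
  → clear

BLOCKED by obstacle 2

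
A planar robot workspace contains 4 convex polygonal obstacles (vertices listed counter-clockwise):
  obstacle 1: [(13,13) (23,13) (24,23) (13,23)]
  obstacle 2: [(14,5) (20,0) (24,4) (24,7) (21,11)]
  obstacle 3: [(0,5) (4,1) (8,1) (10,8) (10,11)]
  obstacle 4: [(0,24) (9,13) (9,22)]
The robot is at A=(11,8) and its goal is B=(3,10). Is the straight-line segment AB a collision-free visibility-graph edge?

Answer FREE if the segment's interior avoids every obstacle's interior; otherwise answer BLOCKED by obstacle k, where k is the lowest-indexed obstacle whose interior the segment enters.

Obstacle 1 [(13,13) (23,13) (24,23) (13,23)]:
  edge (13,13)–(23,13): clear
  edge (23,13)–(24,23): clear
  edge (24,23)–(13,23): clear
  edge (13,23)–(13,13): clear
  midpoint (7,9) outside
  → clear
Obstacle 2 [(14,5) (20,0) (24,4) (24,7) (21,11)]:
  edge (14,5)–(20,0): clear
  edge (20,0)–(24,4): clear
  edge (24,4)–(24,7): clear
  edge (24,7)–(21,11): clear
  edge (21,11)–(14,5): clear
  midpoint (7,9) outside
  → clear
Obstacle 3 [(0,5) (4,1) (8,1) (10,8) (10,11)]:
  edge (0,5)–(4,1): clear
  edge (4,1)–(8,1): clear
  edge (8,1)–(10,8): clear
  edge (10,8)–(10,11): crosses AB
  edge (10,11)–(0,5): crosses AB
  → BLOCKED
Obstacle 4 [(0,24) (9,13) (9,22)]:
  edge (0,24)–(9,13): clear
  edge (9,13)–(9,22): clear
  edge (9,22)–(0,24): clear
  midpoint (7,9) outside
  → clear

BLOCKED by obstacle 3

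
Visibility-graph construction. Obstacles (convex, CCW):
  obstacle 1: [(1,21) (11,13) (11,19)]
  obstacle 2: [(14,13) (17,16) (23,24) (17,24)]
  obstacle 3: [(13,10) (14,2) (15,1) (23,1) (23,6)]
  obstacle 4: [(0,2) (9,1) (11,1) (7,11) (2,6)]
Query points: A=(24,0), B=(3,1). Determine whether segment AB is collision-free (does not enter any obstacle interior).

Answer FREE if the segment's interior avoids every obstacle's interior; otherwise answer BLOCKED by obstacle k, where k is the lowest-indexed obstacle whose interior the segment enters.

FREE

Obstacle 1 [(1,21) (11,13) (11,19)]:
  edge (1,21)–(11,13): clear
  edge (11,13)–(11,19): clear
  edge (11,19)–(1,21): clear
  midpoint (27/2,1/2) outside
  → clear
Obstacle 2 [(14,13) (17,16) (23,24) (17,24)]:
  edge (14,13)–(17,16): clear
  edge (17,16)–(23,24): clear
  edge (23,24)–(17,24): clear
  edge (17,24)–(14,13): clear
  midpoint (27/2,1/2) outside
  → clear
Obstacle 3 [(13,10) (14,2) (15,1) (23,1) (23,6)]:
  edge (13,10)–(14,2): clear
  edge (14,2)–(15,1): clear
  edge (15,1)–(23,1): clear
  edge (23,1)–(23,6): clear
  edge (23,6)–(13,10): clear
  midpoint (27/2,1/2) outside
  → clear
Obstacle 4 [(0,2) (9,1) (11,1) (7,11) (2,6)]:
  edge (0,2)–(9,1): clear
  edge (9,1)–(11,1): clear
  edge (11,1)–(7,11): clear
  edge (7,11)–(2,6): clear
  edge (2,6)–(0,2): clear
  midpoint (27/2,1/2) outside
  → clear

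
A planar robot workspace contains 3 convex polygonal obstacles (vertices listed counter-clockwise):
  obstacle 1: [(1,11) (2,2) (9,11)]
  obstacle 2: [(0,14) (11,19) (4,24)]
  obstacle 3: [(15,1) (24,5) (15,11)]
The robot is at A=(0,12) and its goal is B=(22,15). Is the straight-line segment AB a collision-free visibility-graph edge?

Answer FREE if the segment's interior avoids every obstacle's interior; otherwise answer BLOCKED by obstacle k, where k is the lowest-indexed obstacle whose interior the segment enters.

FREE

Obstacle 1 [(1,11) (2,2) (9,11)]:
  edge (1,11)–(2,2): clear
  edge (2,2)–(9,11): clear
  edge (9,11)–(1,11): clear
  midpoint (11,27/2) outside
  → clear
Obstacle 2 [(0,14) (11,19) (4,24)]:
  edge (0,14)–(11,19): clear
  edge (11,19)–(4,24): clear
  edge (4,24)–(0,14): clear
  midpoint (11,27/2) outside
  → clear
Obstacle 3 [(15,1) (24,5) (15,11)]:
  edge (15,1)–(24,5): clear
  edge (24,5)–(15,11): clear
  edge (15,11)–(15,1): clear
  midpoint (11,27/2) outside
  → clear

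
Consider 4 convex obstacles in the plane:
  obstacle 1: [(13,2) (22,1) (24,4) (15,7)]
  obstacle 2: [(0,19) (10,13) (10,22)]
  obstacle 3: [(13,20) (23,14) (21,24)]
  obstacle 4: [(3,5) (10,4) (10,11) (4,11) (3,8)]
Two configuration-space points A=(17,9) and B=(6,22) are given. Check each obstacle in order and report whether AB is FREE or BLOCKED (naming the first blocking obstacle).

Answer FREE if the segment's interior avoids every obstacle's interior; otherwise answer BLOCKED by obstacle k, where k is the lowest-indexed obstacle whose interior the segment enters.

BLOCKED by obstacle 2

Obstacle 1 [(13,2) (22,1) (24,4) (15,7)]:
  edge (13,2)–(22,1): clear
  edge (22,1)–(24,4): clear
  edge (24,4)–(15,7): clear
  edge (15,7)–(13,2): clear
  midpoint (23/2,31/2) outside
  → clear
Obstacle 2 [(0,19) (10,13) (10,22)]:
  edge (0,19)–(10,13): clear
  edge (10,13)–(10,22): crosses AB
  edge (10,22)–(0,19): crosses AB
  → BLOCKED
Obstacle 3 [(13,20) (23,14) (21,24)]:
  edge (13,20)–(23,14): clear
  edge (23,14)–(21,24): clear
  edge (21,24)–(13,20): clear
  midpoint (23/2,31/2) outside
  → clear
Obstacle 4 [(3,5) (10,4) (10,11) (4,11) (3,8)]:
  edge (3,5)–(10,4): clear
  edge (10,4)–(10,11): clear
  edge (10,11)–(4,11): clear
  edge (4,11)–(3,8): clear
  edge (3,8)–(3,5): clear
  midpoint (23/2,31/2) outside
  → clear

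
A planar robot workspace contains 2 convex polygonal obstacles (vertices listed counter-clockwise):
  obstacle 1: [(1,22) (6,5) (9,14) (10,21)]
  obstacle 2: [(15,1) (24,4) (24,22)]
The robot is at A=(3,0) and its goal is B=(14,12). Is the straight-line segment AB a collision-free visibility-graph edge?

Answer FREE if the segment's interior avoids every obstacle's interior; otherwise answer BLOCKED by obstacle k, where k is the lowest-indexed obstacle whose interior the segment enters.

FREE

Obstacle 1 [(1,22) (6,5) (9,14) (10,21)]:
  edge (1,22)–(6,5): clear
  edge (6,5)–(9,14): clear
  edge (9,14)–(10,21): clear
  edge (10,21)–(1,22): clear
  midpoint (17/2,6) outside
  → clear
Obstacle 2 [(15,1) (24,4) (24,22)]:
  edge (15,1)–(24,4): clear
  edge (24,4)–(24,22): clear
  edge (24,22)–(15,1): clear
  midpoint (17/2,6) outside
  → clear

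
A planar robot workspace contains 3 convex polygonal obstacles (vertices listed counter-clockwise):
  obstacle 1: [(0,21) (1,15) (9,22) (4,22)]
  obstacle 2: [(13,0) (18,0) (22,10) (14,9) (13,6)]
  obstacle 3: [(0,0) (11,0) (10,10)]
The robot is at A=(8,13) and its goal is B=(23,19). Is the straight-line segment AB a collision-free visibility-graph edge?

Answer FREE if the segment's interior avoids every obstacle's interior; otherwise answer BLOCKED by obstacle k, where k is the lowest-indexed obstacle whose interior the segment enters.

Obstacle 1 [(0,21) (1,15) (9,22) (4,22)]:
  edge (0,21)–(1,15): clear
  edge (1,15)–(9,22): clear
  edge (9,22)–(4,22): clear
  edge (4,22)–(0,21): clear
  midpoint (31/2,16) outside
  → clear
Obstacle 2 [(13,0) (18,0) (22,10) (14,9) (13,6)]:
  edge (13,0)–(18,0): clear
  edge (18,0)–(22,10): clear
  edge (22,10)–(14,9): clear
  edge (14,9)–(13,6): clear
  edge (13,6)–(13,0): clear
  midpoint (31/2,16) outside
  → clear
Obstacle 3 [(0,0) (11,0) (10,10)]:
  edge (0,0)–(11,0): clear
  edge (11,0)–(10,10): clear
  edge (10,10)–(0,0): clear
  midpoint (31/2,16) outside
  → clear

FREE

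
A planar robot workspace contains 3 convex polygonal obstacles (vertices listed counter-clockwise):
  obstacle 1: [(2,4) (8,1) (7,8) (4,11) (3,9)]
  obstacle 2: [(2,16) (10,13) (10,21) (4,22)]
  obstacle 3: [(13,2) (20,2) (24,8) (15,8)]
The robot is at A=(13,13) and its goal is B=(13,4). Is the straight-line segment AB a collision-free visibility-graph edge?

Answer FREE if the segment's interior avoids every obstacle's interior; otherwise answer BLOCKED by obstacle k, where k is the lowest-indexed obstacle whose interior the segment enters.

Obstacle 1 [(2,4) (8,1) (7,8) (4,11) (3,9)]:
  edge (2,4)–(8,1): clear
  edge (8,1)–(7,8): clear
  edge (7,8)–(4,11): clear
  edge (4,11)–(3,9): clear
  edge (3,9)–(2,4): clear
  midpoint (13,17/2) outside
  → clear
Obstacle 2 [(2,16) (10,13) (10,21) (4,22)]:
  edge (2,16)–(10,13): clear
  edge (10,13)–(10,21): clear
  edge (10,21)–(4,22): clear
  edge (4,22)–(2,16): clear
  midpoint (13,17/2) outside
  → clear
Obstacle 3 [(13,2) (20,2) (24,8) (15,8)]:
  edge (13,2)–(20,2): clear
  edge (20,2)–(24,8): clear
  edge (24,8)–(15,8): clear
  edge (15,8)–(13,2): clear
  midpoint (13,17/2) outside
  → clear

FREE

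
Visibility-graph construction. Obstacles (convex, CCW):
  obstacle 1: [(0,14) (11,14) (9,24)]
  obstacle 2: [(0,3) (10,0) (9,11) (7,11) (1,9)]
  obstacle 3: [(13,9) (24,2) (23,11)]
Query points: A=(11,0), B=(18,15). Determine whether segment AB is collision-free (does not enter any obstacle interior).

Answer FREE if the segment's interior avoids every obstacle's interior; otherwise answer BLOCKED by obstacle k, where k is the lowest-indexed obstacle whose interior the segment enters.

Obstacle 1 [(0,14) (11,14) (9,24)]:
  edge (0,14)–(11,14): clear
  edge (11,14)–(9,24): clear
  edge (9,24)–(0,14): clear
  midpoint (29/2,15/2) outside
  → clear
Obstacle 2 [(0,3) (10,0) (9,11) (7,11) (1,9)]:
  edge (0,3)–(10,0): clear
  edge (10,0)–(9,11): clear
  edge (9,11)–(7,11): clear
  edge (7,11)–(1,9): clear
  edge (1,9)–(0,3): clear
  midpoint (29/2,15/2) outside
  → clear
Obstacle 3 [(13,9) (24,2) (23,11)]:
  edge (13,9)–(24,2): crosses AB
  edge (24,2)–(23,11): clear
  edge (23,11)–(13,9): crosses AB
  → BLOCKED

BLOCKED by obstacle 3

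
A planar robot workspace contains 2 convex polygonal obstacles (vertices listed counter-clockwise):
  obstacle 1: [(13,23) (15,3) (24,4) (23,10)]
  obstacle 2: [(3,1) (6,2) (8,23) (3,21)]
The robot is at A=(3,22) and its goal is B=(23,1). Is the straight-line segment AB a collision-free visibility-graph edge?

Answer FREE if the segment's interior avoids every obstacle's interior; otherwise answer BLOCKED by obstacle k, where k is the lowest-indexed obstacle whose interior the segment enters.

BLOCKED by obstacle 1

Obstacle 1 [(13,23) (15,3) (24,4) (23,10)]:
  edge (13,23)–(15,3): crosses AB
  edge (15,3)–(24,4): crosses AB
  edge (24,4)–(23,10): clear
  edge (23,10)–(13,23): clear
  → BLOCKED
Obstacle 2 [(3,1) (6,2) (8,23) (3,21)]:
  edge (3,1)–(6,2): clear
  edge (6,2)–(8,23): crosses AB
  edge (8,23)–(3,21): crosses AB
  edge (3,21)–(3,1): clear
  → BLOCKED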